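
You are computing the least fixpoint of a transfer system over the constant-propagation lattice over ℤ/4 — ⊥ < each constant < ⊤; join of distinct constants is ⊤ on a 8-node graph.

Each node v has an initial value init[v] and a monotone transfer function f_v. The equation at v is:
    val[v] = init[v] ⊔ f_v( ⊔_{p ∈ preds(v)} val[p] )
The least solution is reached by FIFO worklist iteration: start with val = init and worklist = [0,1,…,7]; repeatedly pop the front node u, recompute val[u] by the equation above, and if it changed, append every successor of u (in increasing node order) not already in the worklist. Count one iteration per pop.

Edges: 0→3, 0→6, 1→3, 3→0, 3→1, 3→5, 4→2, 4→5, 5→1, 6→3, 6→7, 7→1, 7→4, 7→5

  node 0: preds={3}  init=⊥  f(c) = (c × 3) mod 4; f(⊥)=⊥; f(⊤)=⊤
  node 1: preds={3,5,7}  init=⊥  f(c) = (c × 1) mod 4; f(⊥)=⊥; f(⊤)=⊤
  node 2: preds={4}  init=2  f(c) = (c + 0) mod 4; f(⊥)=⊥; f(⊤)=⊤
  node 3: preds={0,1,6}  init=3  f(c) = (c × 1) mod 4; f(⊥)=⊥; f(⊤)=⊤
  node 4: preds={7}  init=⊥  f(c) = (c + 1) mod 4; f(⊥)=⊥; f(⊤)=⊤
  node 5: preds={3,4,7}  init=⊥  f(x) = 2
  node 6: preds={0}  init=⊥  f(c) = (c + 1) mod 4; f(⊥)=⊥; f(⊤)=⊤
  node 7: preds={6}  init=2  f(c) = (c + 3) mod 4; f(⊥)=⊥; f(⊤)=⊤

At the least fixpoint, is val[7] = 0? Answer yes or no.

Iteration log — 18 steps:
  step 1. node 0  ⊔preds=3  new=1  old=⊥  +wl: 
  step 2. node 1  ⊔preds=⊤  new=⊤  old=⊥  +wl: 
  step 3. node 2  ⊔preds=⊥  new=2  stable
  step 4. node 3  ⊔preds=⊤  new=⊤  old=3  +wl: 0,1
  step 5. node 4  ⊔preds=2  new=3  old=⊥  +wl: 2
  step 6. node 5  ⊔preds=⊤  new=2  old=⊥  +wl: 
  step 7. node 6  ⊔preds=1  new=2  old=⊥  +wl: 3
  step 8. node 7  ⊔preds=2  new=⊤  old=2  +wl: 4,5
  step 9. node 0  ⊔preds=⊤  new=⊤  old=1  +wl: 6
  step 10. node 1  ⊔preds=⊤  new=⊤  stable
  step 11. node 2  ⊔preds=3  new=⊤  old=2  +wl: 
  step 12. node 3  ⊔preds=⊤  new=⊤  stable
  step 13. node 4  ⊔preds=⊤  new=⊤  old=3  +wl: 2
  step 14. node 5  ⊔preds=⊤  new=2  stable
  step 15. node 6  ⊔preds=⊤  new=⊤  old=2  +wl: 3,7
  step 16. node 2  ⊔preds=⊤  new=⊤  stable
  step 17. node 3  ⊔preds=⊤  new=⊤  stable
  step 18. node 7  ⊔preds=⊤  new=⊤  stable

Least fixpoint reached:
  node 0: ⊤
  node 1: ⊤
  node 2: ⊤
  node 3: ⊤
  node 4: ⊤
  node 5: 2
  node 6: ⊤
  node 7: ⊤

no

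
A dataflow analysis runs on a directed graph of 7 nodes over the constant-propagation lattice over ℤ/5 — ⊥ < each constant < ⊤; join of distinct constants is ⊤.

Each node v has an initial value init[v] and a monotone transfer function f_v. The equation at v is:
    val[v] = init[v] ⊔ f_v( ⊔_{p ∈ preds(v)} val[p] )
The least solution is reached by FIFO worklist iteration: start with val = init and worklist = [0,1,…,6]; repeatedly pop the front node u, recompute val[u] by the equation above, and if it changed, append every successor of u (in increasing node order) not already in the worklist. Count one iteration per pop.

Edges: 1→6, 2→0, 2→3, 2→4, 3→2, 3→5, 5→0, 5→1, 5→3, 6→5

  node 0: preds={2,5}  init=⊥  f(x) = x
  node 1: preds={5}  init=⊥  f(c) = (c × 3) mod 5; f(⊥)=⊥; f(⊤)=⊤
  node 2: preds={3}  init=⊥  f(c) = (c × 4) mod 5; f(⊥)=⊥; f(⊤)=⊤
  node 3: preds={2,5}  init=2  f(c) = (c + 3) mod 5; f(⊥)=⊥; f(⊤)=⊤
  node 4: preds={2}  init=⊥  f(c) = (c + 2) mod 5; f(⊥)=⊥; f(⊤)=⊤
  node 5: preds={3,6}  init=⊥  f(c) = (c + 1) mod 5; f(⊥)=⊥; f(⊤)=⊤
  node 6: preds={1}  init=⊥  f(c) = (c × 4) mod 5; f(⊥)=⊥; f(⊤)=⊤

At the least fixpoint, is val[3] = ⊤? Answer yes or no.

yes

Worklist (15 pops):
  #1 pop 0: in=⊥ → ⊥ (no change)
  #2 pop 1: in=⊥ → ⊥ (no change)
  #3 pop 2: in=2 → 3 (was ⊥); enqueue [0]
  #4 pop 3: in=3 → ⊤ (was 2); enqueue [2]
  #5 pop 4: in=3 → 0 (was ⊥); enqueue []
  #6 pop 5: in=⊤ → ⊤ (was ⊥); enqueue [1,3]
  #7 pop 6: in=⊥ → ⊥ (no change)
  #8 pop 0: in=⊤ → ⊤ (was ⊥); enqueue []
  #9 pop 2: in=⊤ → ⊤ (was 3); enqueue [0,4]
  #10 pop 1: in=⊤ → ⊤ (was ⊥); enqueue [6]
  #11 pop 3: in=⊤ → ⊤ (no change)
  #12 pop 0: in=⊤ → ⊤ (no change)
  #13 pop 4: in=⊤ → ⊤ (was 0); enqueue []
  #14 pop 6: in=⊤ → ⊤ (was ⊥); enqueue [5]
  #15 pop 5: in=⊤ → ⊤ (no change)

Fixpoint:
  val[0] = ⊤
  val[1] = ⊤
  val[2] = ⊤
  val[3] = ⊤
  val[4] = ⊤
  val[5] = ⊤
  val[6] = ⊤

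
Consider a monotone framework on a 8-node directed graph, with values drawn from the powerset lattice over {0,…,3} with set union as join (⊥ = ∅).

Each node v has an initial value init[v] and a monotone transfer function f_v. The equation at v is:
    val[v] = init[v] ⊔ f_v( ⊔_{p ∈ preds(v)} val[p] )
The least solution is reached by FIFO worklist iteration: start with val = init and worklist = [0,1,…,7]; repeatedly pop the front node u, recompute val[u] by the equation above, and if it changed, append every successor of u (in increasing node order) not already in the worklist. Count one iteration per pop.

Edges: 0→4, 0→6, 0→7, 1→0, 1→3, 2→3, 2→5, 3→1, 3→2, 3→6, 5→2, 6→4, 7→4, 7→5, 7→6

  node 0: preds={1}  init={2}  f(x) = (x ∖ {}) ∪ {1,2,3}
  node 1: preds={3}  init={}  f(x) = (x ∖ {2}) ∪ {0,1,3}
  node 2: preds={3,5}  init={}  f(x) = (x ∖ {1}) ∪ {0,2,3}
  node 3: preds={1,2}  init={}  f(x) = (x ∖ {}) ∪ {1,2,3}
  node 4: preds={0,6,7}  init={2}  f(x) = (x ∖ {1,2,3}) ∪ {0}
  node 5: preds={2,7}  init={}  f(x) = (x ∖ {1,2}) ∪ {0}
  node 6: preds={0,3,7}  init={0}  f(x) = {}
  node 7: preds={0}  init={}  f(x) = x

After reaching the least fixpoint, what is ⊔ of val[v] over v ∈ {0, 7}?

{0,1,2,3}

Worklist (18 pops):
  #1 pop 0: in={} → {1,2,3} (was {2}); enqueue []
  #2 pop 1: in={} → {0,1,3} (was {}); enqueue [0]
  #3 pop 2: in={} → {0,2,3} (was {}); enqueue []
  #4 pop 3: in={0,1,2,3} → {0,1,2,3} (was {}); enqueue [1,2]
  #5 pop 4: in={0,1,2,3} → {0,2} (was {2}); enqueue []
  #6 pop 5: in={0,2,3} → {0,3} (was {}); enqueue []
  #7 pop 6: in={0,1,2,3} → {0} (no change)
  #8 pop 7: in={1,2,3} → {1,2,3} (was {}); enqueue [4,5,6]
  #9 pop 0: in={0,1,3} → {0,1,2,3} (was {1,2,3}); enqueue [7]
  #10 pop 1: in={0,1,2,3} → {0,1,3} (no change)
  #11 pop 2: in={0,1,2,3} → {0,2,3} (no change)
  #12 pop 4: in={0,1,2,3} → {0,2} (no change)
  #13 pop 5: in={0,1,2,3} → {0,3} (no change)
  #14 pop 6: in={0,1,2,3} → {0} (no change)
  #15 pop 7: in={0,1,2,3} → {0,1,2,3} (was {1,2,3}); enqueue [4,5,6]
  #16 pop 4: in={0,1,2,3} → {0,2} (no change)
  #17 pop 5: in={0,1,2,3} → {0,3} (no change)
  #18 pop 6: in={0,1,2,3} → {0} (no change)

Fixpoint:
  val[0] = {0,1,2,3}
  val[1] = {0,1,3}
  val[2] = {0,2,3}
  val[3] = {0,1,2,3}
  val[4] = {0,2}
  val[5] = {0,3}
  val[6] = {0}
  val[7] = {0,1,2,3}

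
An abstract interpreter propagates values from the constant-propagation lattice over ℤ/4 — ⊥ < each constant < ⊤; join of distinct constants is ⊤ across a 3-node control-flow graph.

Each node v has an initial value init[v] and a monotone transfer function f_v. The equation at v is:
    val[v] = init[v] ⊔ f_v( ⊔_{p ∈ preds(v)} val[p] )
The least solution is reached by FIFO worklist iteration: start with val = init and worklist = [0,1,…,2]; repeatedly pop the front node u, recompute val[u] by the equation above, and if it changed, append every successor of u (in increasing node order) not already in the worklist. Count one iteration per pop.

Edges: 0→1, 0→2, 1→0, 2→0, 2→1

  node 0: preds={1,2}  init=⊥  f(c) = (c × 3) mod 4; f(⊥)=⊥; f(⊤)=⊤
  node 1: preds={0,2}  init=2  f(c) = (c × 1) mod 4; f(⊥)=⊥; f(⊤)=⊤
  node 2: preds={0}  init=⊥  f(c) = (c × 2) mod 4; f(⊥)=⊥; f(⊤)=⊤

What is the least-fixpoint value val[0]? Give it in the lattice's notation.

⊤

Trace (8 dequeues):
  [1] u=0 | in 2 | out 2 | prev ⊥ | push {}
  [2] u=1 | in 2 | out 2 | ==
  [3] u=2 | in 2 | out 0 | prev ⊥ | push {0,1}
  [4] u=0 | in ⊤ | out ⊤ | prev 2 | push {2}
  [5] u=1 | in ⊤ | out ⊤ | prev 2 | push {0}
  [6] u=2 | in ⊤ | out ⊤ | prev 0 | push {1}
  [7] u=0 | in ⊤ | out ⊤ | ==
  [8] u=1 | in ⊤ | out ⊤ | ==

Converged values:
  [0] ⊤
  [1] ⊤
  [2] ⊤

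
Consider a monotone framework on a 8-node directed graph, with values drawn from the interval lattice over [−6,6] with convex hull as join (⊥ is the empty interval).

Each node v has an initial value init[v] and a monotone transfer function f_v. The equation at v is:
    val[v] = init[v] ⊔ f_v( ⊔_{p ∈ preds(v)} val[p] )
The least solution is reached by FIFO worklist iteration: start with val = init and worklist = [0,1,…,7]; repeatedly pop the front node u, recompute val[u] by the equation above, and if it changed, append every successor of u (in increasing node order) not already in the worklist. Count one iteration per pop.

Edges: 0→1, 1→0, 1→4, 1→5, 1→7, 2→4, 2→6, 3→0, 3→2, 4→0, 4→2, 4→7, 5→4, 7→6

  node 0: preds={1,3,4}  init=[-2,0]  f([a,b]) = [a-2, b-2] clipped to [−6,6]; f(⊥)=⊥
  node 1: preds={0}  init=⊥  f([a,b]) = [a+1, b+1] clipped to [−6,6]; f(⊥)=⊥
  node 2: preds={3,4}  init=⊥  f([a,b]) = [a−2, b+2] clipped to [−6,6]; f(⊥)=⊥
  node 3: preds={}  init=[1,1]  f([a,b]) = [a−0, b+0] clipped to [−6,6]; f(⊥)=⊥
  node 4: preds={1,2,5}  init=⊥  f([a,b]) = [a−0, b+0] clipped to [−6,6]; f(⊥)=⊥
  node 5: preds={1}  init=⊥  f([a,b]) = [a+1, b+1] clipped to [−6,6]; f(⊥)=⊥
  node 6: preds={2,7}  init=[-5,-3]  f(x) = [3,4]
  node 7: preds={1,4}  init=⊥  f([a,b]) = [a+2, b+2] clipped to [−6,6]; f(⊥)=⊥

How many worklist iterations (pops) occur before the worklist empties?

Worklist (34 pops):
  #1 pop 0: in=[1,1] → [-2,0] (no change)
  #2 pop 1: in=[-2,0] → [-1,1] (was ⊥); enqueue [0]
  #3 pop 2: in=[1,1] → [-1,3] (was ⊥); enqueue []
  #4 pop 3: in=⊥ → [1,1] (no change)
  #5 pop 4: in=[-1,3] → [-1,3] (was ⊥); enqueue [2]
  #6 pop 5: in=[-1,1] → [0,2] (was ⊥); enqueue [4]
  #7 pop 6: in=[-1,3] → [-5,4] (was [-5,-3]); enqueue []
  #8 pop 7: in=[-1,3] → [1,5] (was ⊥); enqueue [6]
  #9 pop 0: in=[-1,3] → [-3,1] (was [-2,0]); enqueue [1]
  #10 pop 2: in=[-1,3] → [-3,5] (was [-1,3]); enqueue []
  #11 pop 4: in=[-3,5] → [-3,5] (was [-1,3]); enqueue [0,2,7]
  #12 pop 6: in=[-3,5] → [-5,4] (no change)
  #13 pop 1: in=[-3,1] → [-2,2] (was [-1,1]); enqueue [4,5]
  #14 pop 0: in=[-3,5] → [-5,3] (was [-3,1]); enqueue [1]
  #15 pop 2: in=[-3,5] → [-5,6] (was [-3,5]); enqueue [6]
  #16 pop 7: in=[-3,5] → [-1,6] (was [1,5]); enqueue []
  #17 pop 4: in=[-5,6] → [-5,6] (was [-3,5]); enqueue [0,2,7]
  #18 pop 5: in=[-2,2] → [-1,3] (was [0,2]); enqueue [4]
  #19 pop 1: in=[-5,3] → [-4,4] (was [-2,2]); enqueue [5]
  #20 pop 6: in=[-5,6] → [-5,4] (no change)
  #21 pop 0: in=[-5,6] → [-6,4] (was [-5,3]); enqueue [1]
  #22 pop 2: in=[-5,6] → [-6,6] (was [-5,6]); enqueue [6]
  #23 pop 7: in=[-5,6] → [-3,6] (was [-1,6]); enqueue []
  #24 pop 4: in=[-6,6] → [-6,6] (was [-5,6]); enqueue [0,2,7]
  #25 pop 5: in=[-4,4] → [-3,5] (was [-1,3]); enqueue [4]
  #26 pop 1: in=[-6,4] → [-5,5] (was [-4,4]); enqueue [5]
  #27 pop 6: in=[-6,6] → [-5,4] (no change)
  #28 pop 0: in=[-6,6] → [-6,4] (no change)
  #29 pop 2: in=[-6,6] → [-6,6] (no change)
  #30 pop 7: in=[-6,6] → [-4,6] (was [-3,6]); enqueue [6]
  #31 pop 4: in=[-6,6] → [-6,6] (no change)
  #32 pop 5: in=[-5,5] → [-4,6] (was [-3,5]); enqueue [4]
  #33 pop 6: in=[-6,6] → [-5,4] (no change)
  #34 pop 4: in=[-6,6] → [-6,6] (no change)

Fixpoint:
  val[0] = [-6,4]
  val[1] = [-5,5]
  val[2] = [-6,6]
  val[3] = [1,1]
  val[4] = [-6,6]
  val[5] = [-4,6]
  val[6] = [-5,4]
  val[7] = [-4,6]

34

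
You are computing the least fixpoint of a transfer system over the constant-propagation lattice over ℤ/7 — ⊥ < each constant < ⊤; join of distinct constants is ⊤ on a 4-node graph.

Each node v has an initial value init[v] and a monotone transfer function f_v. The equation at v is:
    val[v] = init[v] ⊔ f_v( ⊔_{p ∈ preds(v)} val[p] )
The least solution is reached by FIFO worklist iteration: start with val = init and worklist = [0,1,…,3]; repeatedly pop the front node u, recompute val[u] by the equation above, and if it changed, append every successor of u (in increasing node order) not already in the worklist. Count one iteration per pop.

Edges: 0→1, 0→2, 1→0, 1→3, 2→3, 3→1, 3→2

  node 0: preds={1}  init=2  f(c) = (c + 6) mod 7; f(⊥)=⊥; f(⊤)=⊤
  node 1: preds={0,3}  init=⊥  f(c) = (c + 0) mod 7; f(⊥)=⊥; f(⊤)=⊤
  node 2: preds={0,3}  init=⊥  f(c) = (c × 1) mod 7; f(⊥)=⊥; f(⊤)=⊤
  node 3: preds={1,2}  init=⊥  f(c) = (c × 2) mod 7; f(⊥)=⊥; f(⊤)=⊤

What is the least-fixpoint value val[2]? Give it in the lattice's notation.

Worklist (11 pops):
  #1 pop 0: in=⊥ → 2 (no change)
  #2 pop 1: in=2 → 2 (was ⊥); enqueue [0]
  #3 pop 2: in=2 → 2 (was ⊥); enqueue []
  #4 pop 3: in=2 → 4 (was ⊥); enqueue [1,2]
  #5 pop 0: in=2 → ⊤ (was 2); enqueue []
  #6 pop 1: in=⊤ → ⊤ (was 2); enqueue [0,3]
  #7 pop 2: in=⊤ → ⊤ (was 2); enqueue []
  #8 pop 0: in=⊤ → ⊤ (no change)
  #9 pop 3: in=⊤ → ⊤ (was 4); enqueue [1,2]
  #10 pop 1: in=⊤ → ⊤ (no change)
  #11 pop 2: in=⊤ → ⊤ (no change)

Fixpoint:
  val[0] = ⊤
  val[1] = ⊤
  val[2] = ⊤
  val[3] = ⊤

⊤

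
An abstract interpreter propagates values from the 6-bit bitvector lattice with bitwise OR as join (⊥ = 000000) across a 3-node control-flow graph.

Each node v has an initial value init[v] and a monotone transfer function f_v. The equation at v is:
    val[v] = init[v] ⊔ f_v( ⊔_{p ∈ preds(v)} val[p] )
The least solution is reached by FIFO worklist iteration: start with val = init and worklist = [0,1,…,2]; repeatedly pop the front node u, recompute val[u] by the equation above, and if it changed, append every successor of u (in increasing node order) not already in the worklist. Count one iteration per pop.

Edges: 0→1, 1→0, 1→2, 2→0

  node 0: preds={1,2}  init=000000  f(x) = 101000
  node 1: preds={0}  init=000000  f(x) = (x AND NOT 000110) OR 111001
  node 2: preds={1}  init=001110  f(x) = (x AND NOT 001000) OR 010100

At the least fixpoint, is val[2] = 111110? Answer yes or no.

no

Iteration log — 4 steps:
  step 1. node 0  ⊔preds=001110  new=101000  old=000000  +wl: 
  step 2. node 1  ⊔preds=101000  new=111001  old=000000  +wl: 0
  step 3. node 2  ⊔preds=111001  new=111111  old=001110  +wl: 
  step 4. node 0  ⊔preds=111111  new=101000  stable

Least fixpoint reached:
  node 0: 101000
  node 1: 111001
  node 2: 111111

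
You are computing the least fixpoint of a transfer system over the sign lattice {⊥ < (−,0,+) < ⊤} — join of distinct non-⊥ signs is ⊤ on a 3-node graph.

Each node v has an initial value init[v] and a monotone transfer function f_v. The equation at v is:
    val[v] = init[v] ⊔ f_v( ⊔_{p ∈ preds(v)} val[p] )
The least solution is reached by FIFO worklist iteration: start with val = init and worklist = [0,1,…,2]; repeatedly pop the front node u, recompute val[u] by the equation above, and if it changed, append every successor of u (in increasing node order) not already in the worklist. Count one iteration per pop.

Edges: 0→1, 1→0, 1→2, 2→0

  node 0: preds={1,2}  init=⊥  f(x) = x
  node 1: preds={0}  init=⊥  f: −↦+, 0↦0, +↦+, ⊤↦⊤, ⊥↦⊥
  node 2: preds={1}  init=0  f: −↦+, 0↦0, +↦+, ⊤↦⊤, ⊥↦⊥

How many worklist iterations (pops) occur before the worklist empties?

Worklist (4 pops):
  #1 pop 0: in=0 → 0 (was ⊥); enqueue []
  #2 pop 1: in=0 → 0 (was ⊥); enqueue [0]
  #3 pop 2: in=0 → 0 (no change)
  #4 pop 0: in=0 → 0 (no change)

Fixpoint:
  val[0] = 0
  val[1] = 0
  val[2] = 0

4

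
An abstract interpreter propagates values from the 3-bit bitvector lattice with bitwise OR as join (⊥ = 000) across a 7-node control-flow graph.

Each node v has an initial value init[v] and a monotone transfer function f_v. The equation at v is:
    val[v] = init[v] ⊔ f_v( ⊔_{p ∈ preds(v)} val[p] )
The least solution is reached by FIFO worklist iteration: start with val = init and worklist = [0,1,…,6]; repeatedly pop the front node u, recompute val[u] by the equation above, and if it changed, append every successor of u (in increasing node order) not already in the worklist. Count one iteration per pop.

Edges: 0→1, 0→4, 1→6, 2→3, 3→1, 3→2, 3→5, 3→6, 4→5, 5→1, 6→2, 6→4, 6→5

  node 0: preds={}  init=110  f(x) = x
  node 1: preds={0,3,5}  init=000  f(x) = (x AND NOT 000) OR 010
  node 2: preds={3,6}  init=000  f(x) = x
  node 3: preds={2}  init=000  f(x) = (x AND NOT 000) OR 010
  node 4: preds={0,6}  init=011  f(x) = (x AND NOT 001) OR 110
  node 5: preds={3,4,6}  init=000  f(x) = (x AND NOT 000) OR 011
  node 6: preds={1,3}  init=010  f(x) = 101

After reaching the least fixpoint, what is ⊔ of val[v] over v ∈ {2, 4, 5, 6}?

111

Iteration log — 17 steps:
  step 1. node 0  ⊔preds=000  new=110  stable
  step 2. node 1  ⊔preds=110  new=110  old=000  +wl: 
  step 3. node 2  ⊔preds=010  new=010  old=000  +wl: 
  step 4. node 3  ⊔preds=010  new=010  old=000  +wl: 1,2
  step 5. node 4  ⊔preds=110  new=111  old=011  +wl: 
  step 6. node 5  ⊔preds=111  new=111  old=000  +wl: 
  step 7. node 6  ⊔preds=110  new=111  old=010  +wl: 4,5
  step 8. node 1  ⊔preds=111  new=111  old=110  +wl: 6
  step 9. node 2  ⊔preds=111  new=111  old=010  +wl: 3
  step 10. node 4  ⊔preds=111  new=111  stable
  step 11. node 5  ⊔preds=111  new=111  stable
  step 12. node 6  ⊔preds=111  new=111  stable
  step 13. node 3  ⊔preds=111  new=111  old=010  +wl: 1,2,5,6
  step 14. node 1  ⊔preds=111  new=111  stable
  step 15. node 2  ⊔preds=111  new=111  stable
  step 16. node 5  ⊔preds=111  new=111  stable
  step 17. node 6  ⊔preds=111  new=111  stable

Least fixpoint reached:
  node 0: 110
  node 1: 111
  node 2: 111
  node 3: 111
  node 4: 111
  node 5: 111
  node 6: 111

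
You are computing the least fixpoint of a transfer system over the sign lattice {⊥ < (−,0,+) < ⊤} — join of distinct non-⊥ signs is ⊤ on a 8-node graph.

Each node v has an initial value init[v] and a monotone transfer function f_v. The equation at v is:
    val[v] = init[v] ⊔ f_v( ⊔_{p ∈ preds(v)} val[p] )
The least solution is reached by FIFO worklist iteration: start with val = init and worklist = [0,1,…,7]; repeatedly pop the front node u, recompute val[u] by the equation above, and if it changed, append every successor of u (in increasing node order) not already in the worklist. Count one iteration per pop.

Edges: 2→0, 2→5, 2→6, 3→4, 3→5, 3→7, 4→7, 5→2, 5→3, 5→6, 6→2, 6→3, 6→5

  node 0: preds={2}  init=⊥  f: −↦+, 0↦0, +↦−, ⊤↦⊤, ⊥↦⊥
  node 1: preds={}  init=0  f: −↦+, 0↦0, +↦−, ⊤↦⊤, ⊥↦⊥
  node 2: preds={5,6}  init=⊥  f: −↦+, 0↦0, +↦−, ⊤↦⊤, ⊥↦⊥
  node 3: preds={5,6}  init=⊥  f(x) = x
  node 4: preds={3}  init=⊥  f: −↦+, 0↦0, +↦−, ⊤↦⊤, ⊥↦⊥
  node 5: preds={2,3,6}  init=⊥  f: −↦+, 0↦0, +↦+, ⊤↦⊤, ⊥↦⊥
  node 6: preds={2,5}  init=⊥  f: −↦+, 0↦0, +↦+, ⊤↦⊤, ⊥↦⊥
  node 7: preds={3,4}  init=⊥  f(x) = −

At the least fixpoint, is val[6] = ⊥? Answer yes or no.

Worklist (8 pops):
  #1 pop 0: in=⊥ → ⊥ (no change)
  #2 pop 1: in=⊥ → 0 (no change)
  #3 pop 2: in=⊥ → ⊥ (no change)
  #4 pop 3: in=⊥ → ⊥ (no change)
  #5 pop 4: in=⊥ → ⊥ (no change)
  #6 pop 5: in=⊥ → ⊥ (no change)
  #7 pop 6: in=⊥ → ⊥ (no change)
  #8 pop 7: in=⊥ → − (was ⊥); enqueue []

Fixpoint:
  val[0] = ⊥
  val[1] = 0
  val[2] = ⊥
  val[3] = ⊥
  val[4] = ⊥
  val[5] = ⊥
  val[6] = ⊥
  val[7] = −

yes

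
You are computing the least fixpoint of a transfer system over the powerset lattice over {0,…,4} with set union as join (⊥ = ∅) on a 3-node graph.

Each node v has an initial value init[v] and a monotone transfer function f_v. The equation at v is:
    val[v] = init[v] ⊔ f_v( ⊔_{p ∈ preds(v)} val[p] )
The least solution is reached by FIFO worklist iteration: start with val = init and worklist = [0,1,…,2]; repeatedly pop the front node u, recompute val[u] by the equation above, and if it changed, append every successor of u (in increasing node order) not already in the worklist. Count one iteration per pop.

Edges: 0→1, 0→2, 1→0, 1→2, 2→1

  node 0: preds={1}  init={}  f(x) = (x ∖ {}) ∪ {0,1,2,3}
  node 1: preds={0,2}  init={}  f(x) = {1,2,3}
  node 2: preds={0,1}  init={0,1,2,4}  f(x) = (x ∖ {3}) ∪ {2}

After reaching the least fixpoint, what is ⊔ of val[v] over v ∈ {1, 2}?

{0,1,2,3,4}

Iteration log — 4 steps:
  step 1. node 0  ⊔preds={}  new={0,1,2,3}  old={}  +wl: 
  step 2. node 1  ⊔preds={0,1,2,3,4}  new={1,2,3}  old={}  +wl: 0
  step 3. node 2  ⊔preds={0,1,2,3}  new={0,1,2,4}  stable
  step 4. node 0  ⊔preds={1,2,3}  new={0,1,2,3}  stable

Least fixpoint reached:
  node 0: {0,1,2,3}
  node 1: {1,2,3}
  node 2: {0,1,2,4}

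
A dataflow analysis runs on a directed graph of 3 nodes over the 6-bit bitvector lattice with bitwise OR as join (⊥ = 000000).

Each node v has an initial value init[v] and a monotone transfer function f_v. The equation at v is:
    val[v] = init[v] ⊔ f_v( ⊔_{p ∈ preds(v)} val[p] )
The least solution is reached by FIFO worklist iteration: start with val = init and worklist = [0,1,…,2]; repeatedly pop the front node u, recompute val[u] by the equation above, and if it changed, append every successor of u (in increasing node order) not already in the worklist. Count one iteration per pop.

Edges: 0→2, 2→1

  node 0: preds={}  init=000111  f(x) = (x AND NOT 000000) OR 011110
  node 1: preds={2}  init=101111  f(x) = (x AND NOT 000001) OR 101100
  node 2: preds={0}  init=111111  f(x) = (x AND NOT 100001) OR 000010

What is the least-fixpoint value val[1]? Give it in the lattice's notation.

Worklist (3 pops):
  #1 pop 0: in=000000 → 011111 (was 000111); enqueue []
  #2 pop 1: in=111111 → 111111 (was 101111); enqueue []
  #3 pop 2: in=011111 → 111111 (no change)

Fixpoint:
  val[0] = 011111
  val[1] = 111111
  val[2] = 111111

111111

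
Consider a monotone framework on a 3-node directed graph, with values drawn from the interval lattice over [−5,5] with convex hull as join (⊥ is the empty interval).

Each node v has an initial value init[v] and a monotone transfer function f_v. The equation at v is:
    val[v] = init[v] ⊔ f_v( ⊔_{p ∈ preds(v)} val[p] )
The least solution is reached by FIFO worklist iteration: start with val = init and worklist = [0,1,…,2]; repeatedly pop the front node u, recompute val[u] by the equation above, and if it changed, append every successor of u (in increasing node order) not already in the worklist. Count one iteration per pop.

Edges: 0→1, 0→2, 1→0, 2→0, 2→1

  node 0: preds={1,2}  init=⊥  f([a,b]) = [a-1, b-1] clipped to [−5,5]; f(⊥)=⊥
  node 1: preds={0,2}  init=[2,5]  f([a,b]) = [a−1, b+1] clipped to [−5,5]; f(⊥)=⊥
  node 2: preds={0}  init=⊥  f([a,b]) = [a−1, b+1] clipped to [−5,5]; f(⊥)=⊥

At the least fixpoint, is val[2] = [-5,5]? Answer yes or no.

Worklist (14 pops):
  #1 pop 0: in=[2,5] → [1,4] (was ⊥); enqueue []
  #2 pop 1: in=[1,4] → [0,5] (was [2,5]); enqueue [0]
  #3 pop 2: in=[1,4] → [0,5] (was ⊥); enqueue [1]
  #4 pop 0: in=[0,5] → [-1,4] (was [1,4]); enqueue [2]
  #5 pop 1: in=[-1,5] → [-2,5] (was [0,5]); enqueue [0]
  #6 pop 2: in=[-1,4] → [-2,5] (was [0,5]); enqueue [1]
  #7 pop 0: in=[-2,5] → [-3,4] (was [-1,4]); enqueue [2]
  #8 pop 1: in=[-3,5] → [-4,5] (was [-2,5]); enqueue [0]
  #9 pop 2: in=[-3,4] → [-4,5] (was [-2,5]); enqueue [1]
  #10 pop 0: in=[-4,5] → [-5,4] (was [-3,4]); enqueue [2]
  #11 pop 1: in=[-5,5] → [-5,5] (was [-4,5]); enqueue [0]
  #12 pop 2: in=[-5,4] → [-5,5] (was [-4,5]); enqueue [1]
  #13 pop 0: in=[-5,5] → [-5,4] (no change)
  #14 pop 1: in=[-5,5] → [-5,5] (no change)

Fixpoint:
  val[0] = [-5,4]
  val[1] = [-5,5]
  val[2] = [-5,5]

yes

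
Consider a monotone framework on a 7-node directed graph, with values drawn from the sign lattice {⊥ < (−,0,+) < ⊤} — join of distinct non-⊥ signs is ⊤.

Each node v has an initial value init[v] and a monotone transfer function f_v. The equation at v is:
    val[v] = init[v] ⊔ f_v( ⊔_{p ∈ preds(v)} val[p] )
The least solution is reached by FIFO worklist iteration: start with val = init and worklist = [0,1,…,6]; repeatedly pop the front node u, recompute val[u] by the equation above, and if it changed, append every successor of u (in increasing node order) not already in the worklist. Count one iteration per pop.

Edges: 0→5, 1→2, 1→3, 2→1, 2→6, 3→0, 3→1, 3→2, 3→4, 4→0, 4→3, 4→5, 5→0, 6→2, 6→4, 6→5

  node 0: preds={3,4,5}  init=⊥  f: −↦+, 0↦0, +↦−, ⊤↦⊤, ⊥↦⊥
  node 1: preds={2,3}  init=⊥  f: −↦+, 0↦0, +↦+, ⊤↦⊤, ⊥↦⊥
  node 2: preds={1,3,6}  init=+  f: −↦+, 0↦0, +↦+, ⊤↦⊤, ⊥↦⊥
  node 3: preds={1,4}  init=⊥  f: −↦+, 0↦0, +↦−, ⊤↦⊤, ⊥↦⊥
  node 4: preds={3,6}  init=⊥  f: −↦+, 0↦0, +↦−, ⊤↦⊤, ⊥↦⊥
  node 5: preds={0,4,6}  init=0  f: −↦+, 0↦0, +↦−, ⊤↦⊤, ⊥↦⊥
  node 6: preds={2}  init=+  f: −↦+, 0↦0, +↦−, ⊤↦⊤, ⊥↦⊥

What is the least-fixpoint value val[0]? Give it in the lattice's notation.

⊤

Trace (17 dequeues):
  [1] u=0 | in 0 | out 0 | prev ⊥ | push {}
  [2] u=1 | in + | out + | prev ⊥ | push {}
  [3] u=2 | in + | out + | ==
  [4] u=3 | in + | out − | prev ⊥ | push {0,1,2}
  [5] u=4 | in ⊤ | out ⊤ | prev ⊥ | push {3}
  [6] u=5 | in ⊤ | out ⊤ | prev 0 | push {}
  [7] u=6 | in + | out ⊤ | prev + | push {4,5}
  [8] u=0 | in ⊤ | out ⊤ | prev 0 | push {}
  [9] u=1 | in ⊤ | out ⊤ | prev + | push {}
  [10] u=2 | in ⊤ | out ⊤ | prev + | push {1,6}
  [11] u=3 | in ⊤ | out ⊤ | prev − | push {0,2}
  [12] u=4 | in ⊤ | out ⊤ | ==
  [13] u=5 | in ⊤ | out ⊤ | ==
  [14] u=1 | in ⊤ | out ⊤ | ==
  [15] u=6 | in ⊤ | out ⊤ | ==
  [16] u=0 | in ⊤ | out ⊤ | ==
  [17] u=2 | in ⊤ | out ⊤ | ==

Converged values:
  [0] ⊤
  [1] ⊤
  [2] ⊤
  [3] ⊤
  [4] ⊤
  [5] ⊤
  [6] ⊤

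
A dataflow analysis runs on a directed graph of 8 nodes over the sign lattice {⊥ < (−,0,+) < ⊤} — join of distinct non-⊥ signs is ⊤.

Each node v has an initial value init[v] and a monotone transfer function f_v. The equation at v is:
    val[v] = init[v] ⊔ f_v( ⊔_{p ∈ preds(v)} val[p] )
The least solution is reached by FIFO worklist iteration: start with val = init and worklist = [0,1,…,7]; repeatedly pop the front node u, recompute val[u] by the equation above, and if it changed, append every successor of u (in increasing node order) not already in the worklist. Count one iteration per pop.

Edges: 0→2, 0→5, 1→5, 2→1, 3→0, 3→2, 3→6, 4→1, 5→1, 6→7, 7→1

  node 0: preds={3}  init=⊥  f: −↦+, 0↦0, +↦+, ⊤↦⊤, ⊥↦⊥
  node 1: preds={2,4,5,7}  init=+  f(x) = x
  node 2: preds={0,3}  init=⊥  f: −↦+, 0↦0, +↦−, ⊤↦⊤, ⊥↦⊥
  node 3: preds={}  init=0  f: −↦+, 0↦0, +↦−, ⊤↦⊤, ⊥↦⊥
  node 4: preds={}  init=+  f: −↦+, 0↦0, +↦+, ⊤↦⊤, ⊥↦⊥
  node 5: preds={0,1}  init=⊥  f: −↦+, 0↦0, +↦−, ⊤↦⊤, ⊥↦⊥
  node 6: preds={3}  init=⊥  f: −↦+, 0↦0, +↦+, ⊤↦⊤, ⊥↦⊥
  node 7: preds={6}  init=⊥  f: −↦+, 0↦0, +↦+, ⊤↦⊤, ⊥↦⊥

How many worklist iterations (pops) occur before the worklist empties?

10

Trace (10 dequeues):
  [1] u=0 | in 0 | out 0 | prev ⊥ | push {}
  [2] u=1 | in + | out + | ==
  [3] u=2 | in 0 | out 0 | prev ⊥ | push {1}
  [4] u=3 | in ⊥ | out 0 | ==
  [5] u=4 | in ⊥ | out + | ==
  [6] u=5 | in ⊤ | out ⊤ | prev ⊥ | push {}
  [7] u=6 | in 0 | out 0 | prev ⊥ | push {}
  [8] u=7 | in 0 | out 0 | prev ⊥ | push {}
  [9] u=1 | in ⊤ | out ⊤ | prev + | push {5}
  [10] u=5 | in ⊤ | out ⊤ | ==

Converged values:
  [0] 0
  [1] ⊤
  [2] 0
  [3] 0
  [4] +
  [5] ⊤
  [6] 0
  [7] 0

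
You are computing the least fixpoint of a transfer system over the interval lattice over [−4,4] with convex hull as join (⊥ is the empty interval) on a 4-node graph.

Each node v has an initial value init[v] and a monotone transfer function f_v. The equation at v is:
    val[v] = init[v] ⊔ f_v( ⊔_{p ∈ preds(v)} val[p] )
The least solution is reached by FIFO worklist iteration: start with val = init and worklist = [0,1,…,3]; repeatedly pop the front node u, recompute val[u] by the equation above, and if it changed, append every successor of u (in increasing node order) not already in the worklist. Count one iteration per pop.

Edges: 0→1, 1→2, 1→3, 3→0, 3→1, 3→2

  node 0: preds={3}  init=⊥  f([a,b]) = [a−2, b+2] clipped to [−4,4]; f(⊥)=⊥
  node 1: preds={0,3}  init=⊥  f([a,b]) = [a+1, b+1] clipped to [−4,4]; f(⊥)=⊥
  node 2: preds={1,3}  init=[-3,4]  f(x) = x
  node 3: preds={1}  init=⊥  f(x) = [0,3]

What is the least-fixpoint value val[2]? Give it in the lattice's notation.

[-3,4]

Worklist (8 pops):
  #1 pop 0: in=⊥ → ⊥ (no change)
  #2 pop 1: in=⊥ → ⊥ (no change)
  #3 pop 2: in=⊥ → [-3,4] (no change)
  #4 pop 3: in=⊥ → [0,3] (was ⊥); enqueue [0,1,2]
  #5 pop 0: in=[0,3] → [-2,4] (was ⊥); enqueue []
  #6 pop 1: in=[-2,4] → [-1,4] (was ⊥); enqueue [3]
  #7 pop 2: in=[-1,4] → [-3,4] (no change)
  #8 pop 3: in=[-1,4] → [0,3] (no change)

Fixpoint:
  val[0] = [-2,4]
  val[1] = [-1,4]
  val[2] = [-3,4]
  val[3] = [0,3]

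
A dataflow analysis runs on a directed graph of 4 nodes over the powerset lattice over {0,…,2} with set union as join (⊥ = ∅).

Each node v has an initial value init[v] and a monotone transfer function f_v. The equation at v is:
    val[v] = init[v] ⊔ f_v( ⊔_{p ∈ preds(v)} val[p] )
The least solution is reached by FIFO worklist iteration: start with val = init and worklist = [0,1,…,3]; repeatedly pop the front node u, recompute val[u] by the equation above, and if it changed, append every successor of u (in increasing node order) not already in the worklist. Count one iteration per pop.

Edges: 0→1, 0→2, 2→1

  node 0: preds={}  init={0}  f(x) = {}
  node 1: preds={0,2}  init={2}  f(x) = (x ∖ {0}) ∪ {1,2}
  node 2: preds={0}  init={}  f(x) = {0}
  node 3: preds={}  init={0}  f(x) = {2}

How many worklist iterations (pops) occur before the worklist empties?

Iteration log — 5 steps:
  step 1. node 0  ⊔preds={}  new={0}  stable
  step 2. node 1  ⊔preds={0}  new={1,2}  old={2}  +wl: 
  step 3. node 2  ⊔preds={0}  new={0}  old={}  +wl: 1
  step 4. node 3  ⊔preds={}  new={0,2}  old={0}  +wl: 
  step 5. node 1  ⊔preds={0}  new={1,2}  stable

Least fixpoint reached:
  node 0: {0}
  node 1: {1,2}
  node 2: {0}
  node 3: {0,2}

5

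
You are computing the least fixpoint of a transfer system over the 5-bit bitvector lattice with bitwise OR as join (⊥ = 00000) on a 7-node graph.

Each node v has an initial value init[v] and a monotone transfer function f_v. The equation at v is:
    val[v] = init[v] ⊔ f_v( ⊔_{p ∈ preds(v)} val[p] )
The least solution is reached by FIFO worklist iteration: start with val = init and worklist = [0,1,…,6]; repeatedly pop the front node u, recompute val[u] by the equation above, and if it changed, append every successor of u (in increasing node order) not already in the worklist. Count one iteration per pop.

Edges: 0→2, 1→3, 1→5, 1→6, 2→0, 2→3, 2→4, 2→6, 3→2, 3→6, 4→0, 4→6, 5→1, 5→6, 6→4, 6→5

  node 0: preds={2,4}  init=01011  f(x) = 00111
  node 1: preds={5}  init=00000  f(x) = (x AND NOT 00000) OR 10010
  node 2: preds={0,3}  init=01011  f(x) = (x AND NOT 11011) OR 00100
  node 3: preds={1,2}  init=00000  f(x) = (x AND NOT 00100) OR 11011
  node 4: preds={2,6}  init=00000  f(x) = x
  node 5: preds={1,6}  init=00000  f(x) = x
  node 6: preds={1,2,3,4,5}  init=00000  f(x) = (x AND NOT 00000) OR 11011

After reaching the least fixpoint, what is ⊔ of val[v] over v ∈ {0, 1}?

Worklist (18 pops):
  #1 pop 0: in=01011 → 01111 (was 01011); enqueue []
  #2 pop 1: in=00000 → 10010 (was 00000); enqueue []
  #3 pop 2: in=01111 → 01111 (was 01011); enqueue [0]
  #4 pop 3: in=11111 → 11011 (was 00000); enqueue [2]
  #5 pop 4: in=01111 → 01111 (was 00000); enqueue []
  #6 pop 5: in=10010 → 10010 (was 00000); enqueue [1]
  #7 pop 6: in=11111 → 11111 (was 00000); enqueue [4,5]
  #8 pop 0: in=01111 → 01111 (no change)
  #9 pop 2: in=11111 → 01111 (no change)
  #10 pop 1: in=10010 → 10010 (no change)
  #11 pop 4: in=11111 → 11111 (was 01111); enqueue [0,6]
  #12 pop 5: in=11111 → 11111 (was 10010); enqueue [1]
  #13 pop 0: in=11111 → 01111 (no change)
  #14 pop 6: in=11111 → 11111 (no change)
  #15 pop 1: in=11111 → 11111 (was 10010); enqueue [3,5,6]
  #16 pop 3: in=11111 → 11011 (no change)
  #17 pop 5: in=11111 → 11111 (no change)
  #18 pop 6: in=11111 → 11111 (no change)

Fixpoint:
  val[0] = 01111
  val[1] = 11111
  val[2] = 01111
  val[3] = 11011
  val[4] = 11111
  val[5] = 11111
  val[6] = 11111

11111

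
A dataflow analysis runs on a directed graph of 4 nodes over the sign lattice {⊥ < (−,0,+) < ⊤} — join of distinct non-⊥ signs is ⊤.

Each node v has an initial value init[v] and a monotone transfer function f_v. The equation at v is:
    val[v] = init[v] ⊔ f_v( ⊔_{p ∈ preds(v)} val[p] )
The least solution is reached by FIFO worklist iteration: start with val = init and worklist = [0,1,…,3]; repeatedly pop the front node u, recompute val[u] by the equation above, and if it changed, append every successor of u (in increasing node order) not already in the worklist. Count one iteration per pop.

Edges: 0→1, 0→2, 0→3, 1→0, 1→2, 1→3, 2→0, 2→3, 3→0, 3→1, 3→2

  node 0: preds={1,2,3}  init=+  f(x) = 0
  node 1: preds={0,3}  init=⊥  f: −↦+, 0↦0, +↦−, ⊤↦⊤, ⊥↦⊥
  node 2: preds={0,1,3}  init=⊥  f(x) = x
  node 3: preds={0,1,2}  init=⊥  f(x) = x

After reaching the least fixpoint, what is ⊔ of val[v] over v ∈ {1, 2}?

⊤

Trace (7 dequeues):
  [1] u=0 | in ⊥ | out ⊤ | prev + | push {}
  [2] u=1 | in ⊤ | out ⊤ | prev ⊥ | push {0}
  [3] u=2 | in ⊤ | out ⊤ | prev ⊥ | push {}
  [4] u=3 | in ⊤ | out ⊤ | prev ⊥ | push {1,2}
  [5] u=0 | in ⊤ | out ⊤ | ==
  [6] u=1 | in ⊤ | out ⊤ | ==
  [7] u=2 | in ⊤ | out ⊤ | ==

Converged values:
  [0] ⊤
  [1] ⊤
  [2] ⊤
  [3] ⊤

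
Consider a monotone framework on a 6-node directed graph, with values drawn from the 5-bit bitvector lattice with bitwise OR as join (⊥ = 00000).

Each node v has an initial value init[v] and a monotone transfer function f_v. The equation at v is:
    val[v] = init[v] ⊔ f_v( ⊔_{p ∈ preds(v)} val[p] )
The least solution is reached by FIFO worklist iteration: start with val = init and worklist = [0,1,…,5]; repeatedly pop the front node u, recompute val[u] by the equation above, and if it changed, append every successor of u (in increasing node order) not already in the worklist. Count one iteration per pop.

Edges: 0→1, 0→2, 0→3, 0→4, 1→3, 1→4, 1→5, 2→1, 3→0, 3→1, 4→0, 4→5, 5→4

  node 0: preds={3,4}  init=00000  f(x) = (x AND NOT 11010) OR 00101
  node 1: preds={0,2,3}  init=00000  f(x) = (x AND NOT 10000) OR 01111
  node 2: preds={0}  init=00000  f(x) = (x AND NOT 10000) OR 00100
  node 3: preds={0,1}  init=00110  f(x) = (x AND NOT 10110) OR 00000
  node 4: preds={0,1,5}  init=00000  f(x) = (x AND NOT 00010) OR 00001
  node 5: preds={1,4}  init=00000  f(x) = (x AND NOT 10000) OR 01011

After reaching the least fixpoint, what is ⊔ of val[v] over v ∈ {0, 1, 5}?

Worklist (9 pops):
  #1 pop 0: in=00110 → 00101 (was 00000); enqueue []
  #2 pop 1: in=00111 → 01111 (was 00000); enqueue []
  #3 pop 2: in=00101 → 00101 (was 00000); enqueue [1]
  #4 pop 3: in=01111 → 01111 (was 00110); enqueue [0]
  #5 pop 4: in=01111 → 01101 (was 00000); enqueue []
  #6 pop 5: in=01111 → 01111 (was 00000); enqueue [4]
  #7 pop 1: in=01111 → 01111 (no change)
  #8 pop 0: in=01111 → 00101 (no change)
  #9 pop 4: in=01111 → 01101 (no change)

Fixpoint:
  val[0] = 00101
  val[1] = 01111
  val[2] = 00101
  val[3] = 01111
  val[4] = 01101
  val[5] = 01111

01111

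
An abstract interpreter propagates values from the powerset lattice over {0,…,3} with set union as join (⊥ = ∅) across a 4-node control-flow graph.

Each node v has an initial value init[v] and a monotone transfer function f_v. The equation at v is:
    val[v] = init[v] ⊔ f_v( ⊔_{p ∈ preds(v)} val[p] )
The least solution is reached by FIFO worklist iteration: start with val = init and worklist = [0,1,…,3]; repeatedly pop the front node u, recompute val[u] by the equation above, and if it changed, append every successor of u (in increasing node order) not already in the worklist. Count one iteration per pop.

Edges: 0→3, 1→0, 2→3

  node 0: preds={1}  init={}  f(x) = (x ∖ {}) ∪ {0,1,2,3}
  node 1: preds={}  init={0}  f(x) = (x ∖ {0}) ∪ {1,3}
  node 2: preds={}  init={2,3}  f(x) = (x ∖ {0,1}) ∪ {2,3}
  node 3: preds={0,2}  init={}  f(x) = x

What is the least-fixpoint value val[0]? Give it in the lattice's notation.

{0,1,2,3}

Iteration log — 5 steps:
  step 1. node 0  ⊔preds={0}  new={0,1,2,3}  old={}  +wl: 
  step 2. node 1  ⊔preds={}  new={0,1,3}  old={0}  +wl: 0
  step 3. node 2  ⊔preds={}  new={2,3}  stable
  step 4. node 3  ⊔preds={0,1,2,3}  new={0,1,2,3}  old={}  +wl: 
  step 5. node 0  ⊔preds={0,1,3}  new={0,1,2,3}  stable

Least fixpoint reached:
  node 0: {0,1,2,3}
  node 1: {0,1,3}
  node 2: {2,3}
  node 3: {0,1,2,3}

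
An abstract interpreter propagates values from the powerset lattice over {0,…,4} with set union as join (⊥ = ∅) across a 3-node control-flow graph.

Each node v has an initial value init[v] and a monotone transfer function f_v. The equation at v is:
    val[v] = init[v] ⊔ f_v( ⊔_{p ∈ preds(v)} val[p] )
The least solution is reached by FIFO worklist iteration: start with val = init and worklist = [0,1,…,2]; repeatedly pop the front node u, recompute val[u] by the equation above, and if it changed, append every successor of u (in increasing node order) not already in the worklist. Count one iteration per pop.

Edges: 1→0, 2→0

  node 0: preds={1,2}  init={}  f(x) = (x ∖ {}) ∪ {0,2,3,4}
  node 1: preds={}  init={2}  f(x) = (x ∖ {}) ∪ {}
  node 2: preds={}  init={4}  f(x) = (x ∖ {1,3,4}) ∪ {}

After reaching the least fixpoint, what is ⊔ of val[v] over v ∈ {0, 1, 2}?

{0,2,3,4}

Trace (3 dequeues):
  [1] u=0 | in {2,4} | out {0,2,3,4} | prev {} | push {}
  [2] u=1 | in {} | out {2} | ==
  [3] u=2 | in {} | out {4} | ==

Converged values:
  [0] {0,2,3,4}
  [1] {2}
  [2] {4}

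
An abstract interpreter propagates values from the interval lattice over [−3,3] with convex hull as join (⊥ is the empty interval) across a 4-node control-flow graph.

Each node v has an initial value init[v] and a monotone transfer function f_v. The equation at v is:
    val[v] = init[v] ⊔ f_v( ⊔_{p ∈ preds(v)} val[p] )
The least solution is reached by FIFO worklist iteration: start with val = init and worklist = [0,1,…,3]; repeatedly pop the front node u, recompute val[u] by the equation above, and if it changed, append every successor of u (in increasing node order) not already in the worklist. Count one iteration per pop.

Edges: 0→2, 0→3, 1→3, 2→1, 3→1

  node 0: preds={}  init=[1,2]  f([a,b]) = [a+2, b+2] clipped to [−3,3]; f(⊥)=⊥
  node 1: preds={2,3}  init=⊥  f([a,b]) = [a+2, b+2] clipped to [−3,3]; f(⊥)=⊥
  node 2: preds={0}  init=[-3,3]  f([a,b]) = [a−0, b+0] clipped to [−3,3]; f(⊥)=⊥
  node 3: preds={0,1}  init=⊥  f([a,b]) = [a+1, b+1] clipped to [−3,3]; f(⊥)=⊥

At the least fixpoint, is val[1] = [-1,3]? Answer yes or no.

Iteration log — 5 steps:
  step 1. node 0  ⊔preds=⊥  new=[1,2]  stable
  step 2. node 1  ⊔preds=[-3,3]  new=[-1,3]  old=⊥  +wl: 
  step 3. node 2  ⊔preds=[1,2]  new=[-3,3]  stable
  step 4. node 3  ⊔preds=[-1,3]  new=[0,3]  old=⊥  +wl: 1
  step 5. node 1  ⊔preds=[-3,3]  new=[-1,3]  stable

Least fixpoint reached:
  node 0: [1,2]
  node 1: [-1,3]
  node 2: [-3,3]
  node 3: [0,3]

yes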